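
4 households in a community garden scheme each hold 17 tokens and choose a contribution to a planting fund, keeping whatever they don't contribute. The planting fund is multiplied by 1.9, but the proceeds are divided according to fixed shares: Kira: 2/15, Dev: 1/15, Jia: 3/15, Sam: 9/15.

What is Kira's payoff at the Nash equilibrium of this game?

Player j's private return per contributed unit is 1.9 × (j's share). Contributing is weakly dominant for j when that share is at least 1/1.9 = 0.5263, and contributing 0 is dominant otherwise.
Only Sam (9/15) clears that bar, contributing 17; the remaining 3 contribute 0. Total contributed: 17.
Kira keeps 17 and receives 1.9 × 17 × 2/15 = 4.31 from the planting fund, for a payoff of 21.31.

21.31 tokens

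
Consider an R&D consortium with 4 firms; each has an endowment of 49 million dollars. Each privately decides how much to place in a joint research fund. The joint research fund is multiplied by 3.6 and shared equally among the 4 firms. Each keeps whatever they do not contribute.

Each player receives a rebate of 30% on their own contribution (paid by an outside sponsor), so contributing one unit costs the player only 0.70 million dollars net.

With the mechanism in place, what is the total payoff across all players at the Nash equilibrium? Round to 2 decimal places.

With the mechanism, a contributed unit returns (3.6/4) / 0.70 = 1.2857 per unit of net cost to the contributor — now above 1 — so contributing fully is weakly dominant for every player.
At the Nash equilibrium everyone contributes 49. Group total payoff = 4 × (49 × 0.30 + 3.6 × 49) = 764.40.

764.40 million dollars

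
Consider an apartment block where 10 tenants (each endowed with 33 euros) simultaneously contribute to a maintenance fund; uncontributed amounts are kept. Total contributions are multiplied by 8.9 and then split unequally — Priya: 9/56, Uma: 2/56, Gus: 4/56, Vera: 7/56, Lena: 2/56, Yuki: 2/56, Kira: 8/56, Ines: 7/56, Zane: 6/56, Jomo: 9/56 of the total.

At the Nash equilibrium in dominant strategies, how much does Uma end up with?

A player with share s gets back 8.9·s per unit contributed, so full contribution is dominant for anyone with s > 1/8.9 = 0.1124 and zero contribution is dominant for anyone below.
The shares above 0.1124 belong to Priya, Vera, Kira, Ines and Jomo, contributing 33 each; the remaining 5 contribute 0. Total contributed: 165.
Uma keeps 33 and receives 8.9 × 165 × 2/56 = 52.45 from the maintenance fund, for a payoff of 85.45.

85.45 euros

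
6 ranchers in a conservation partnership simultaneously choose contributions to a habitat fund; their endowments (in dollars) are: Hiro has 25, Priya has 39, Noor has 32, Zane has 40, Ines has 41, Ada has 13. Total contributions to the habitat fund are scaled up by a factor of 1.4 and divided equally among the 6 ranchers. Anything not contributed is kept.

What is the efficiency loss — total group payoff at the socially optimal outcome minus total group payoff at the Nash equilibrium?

76.00 dollars

The private return per contributed unit is 1.4/6 = 0.2333 < 1 for every player regardless of endowment, so the Nash equilibrium is zero contribution and the group total is Σ E_j = 25 + 39 + 32 + 40 + 41 + 13 = 190.
Each contributed unit returns 1.400 to the group, so the social optimum is full contribution by everyone: group total = 1.400 × 190 = 266.00.
Efficiency loss = (1.400 − 1) × 190 = 76.00.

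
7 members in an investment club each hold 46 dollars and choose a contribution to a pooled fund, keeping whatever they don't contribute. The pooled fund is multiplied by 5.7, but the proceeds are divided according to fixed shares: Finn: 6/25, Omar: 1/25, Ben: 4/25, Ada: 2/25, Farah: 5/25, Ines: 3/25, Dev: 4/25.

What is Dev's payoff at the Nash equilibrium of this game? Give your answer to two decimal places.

For player j, contributing a unit is worthwhile iff 5.7 × (j's share) ≥ 1, i.e. iff j's share is at least 0.1754.
Finn and Farah clear that bar, contributing 46 each; the remaining 5 contribute 0. Total contributed: 92.
Dev keeps 46 and receives 5.7 × 92 × 4/25 = 83.90 from the pooled fund, for a payoff of 129.90.

129.90 dollars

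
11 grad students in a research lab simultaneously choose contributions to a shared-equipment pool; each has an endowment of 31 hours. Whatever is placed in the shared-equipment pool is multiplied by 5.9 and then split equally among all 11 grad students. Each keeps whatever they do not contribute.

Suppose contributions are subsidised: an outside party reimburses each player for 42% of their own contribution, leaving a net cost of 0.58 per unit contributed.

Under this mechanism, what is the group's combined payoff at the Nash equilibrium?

Even with the mechanism, each unit contributed returns only (5.9/11) / 0.58 = 0.9248 per unit of net cost, so contributing nothing is still dominant.
At the Nash equilibrium no one contributes; group total payoff = 11 × 31 = 341.

341.00 hours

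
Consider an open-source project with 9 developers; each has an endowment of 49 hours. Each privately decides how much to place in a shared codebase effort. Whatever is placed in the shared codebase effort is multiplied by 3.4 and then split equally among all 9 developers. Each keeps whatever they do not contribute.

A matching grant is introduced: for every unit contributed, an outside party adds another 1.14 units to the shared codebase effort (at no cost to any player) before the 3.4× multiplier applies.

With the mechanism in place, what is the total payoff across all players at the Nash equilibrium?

With the mechanism, a contributed unit returns 3.4 × 2.14 / 9 = 0.8084 per unit of net cost — still below 1 — so contributing 0 remains dominant for every player.
Everyone keeps their endowment and the group total is 9 × 49 = 441.

441.00 hours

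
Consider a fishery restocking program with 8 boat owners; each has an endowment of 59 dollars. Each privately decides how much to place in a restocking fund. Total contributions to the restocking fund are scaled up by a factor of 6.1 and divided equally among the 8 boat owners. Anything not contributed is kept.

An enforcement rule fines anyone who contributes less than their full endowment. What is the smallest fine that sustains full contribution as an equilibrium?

Given the others contribute fully, the best deviation is to contribute 0 (any partial contribution still incurs the fine and gives up units whose private return 0.7625 is below 1).
Deviating from 59 to 0 saves 59 dollars but forfeits the deviator's share of the drop in the restocking fund: 6.1/8 × 59 = 44.99.
So the deviation gain is 59 − 44.99 = 14.01, and the fine must be at least 14.01 dollars to wipe it out.

14.01 dollars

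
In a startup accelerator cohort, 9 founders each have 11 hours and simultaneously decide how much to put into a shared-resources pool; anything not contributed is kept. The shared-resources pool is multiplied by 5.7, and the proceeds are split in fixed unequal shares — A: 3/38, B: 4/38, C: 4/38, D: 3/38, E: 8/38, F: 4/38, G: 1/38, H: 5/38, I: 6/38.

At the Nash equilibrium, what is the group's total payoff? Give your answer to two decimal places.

Each unit j contributes comes back to j as 5.7 × (j's share), so j prefers to contribute only if that share exceeds 1/5.7 = 0.1754; otherwise keeping the unit dominates.
E alone (share 8/38) is above the threshold, contributing 11; the remaining 8 contribute 0. Total contributed: 11.
The shared-resources pool pays out 5.7 × 11 = 62.70 in total (split across the unequal shares, but the aggregate is all that matters for the group sum).
The 8 free-riders keep 11 each, adding 88. Group total = 88 + 62.70 = 150.70.

150.70 hours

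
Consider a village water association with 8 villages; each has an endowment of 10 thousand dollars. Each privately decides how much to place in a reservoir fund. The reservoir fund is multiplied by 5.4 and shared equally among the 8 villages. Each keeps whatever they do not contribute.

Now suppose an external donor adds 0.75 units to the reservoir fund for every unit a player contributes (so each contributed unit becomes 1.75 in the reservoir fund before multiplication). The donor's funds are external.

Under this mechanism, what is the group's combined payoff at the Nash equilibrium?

756.00 thousand dollars

The effective private return per unit is now 5.4 × 1.75 / 8 = 1.1813 > 1, so every player's dominant strategy flips to full contribution.
So the Nash equilibrium is full contribution by all 8; the group earns 5.4 × 1.75 × 80 = 756.00.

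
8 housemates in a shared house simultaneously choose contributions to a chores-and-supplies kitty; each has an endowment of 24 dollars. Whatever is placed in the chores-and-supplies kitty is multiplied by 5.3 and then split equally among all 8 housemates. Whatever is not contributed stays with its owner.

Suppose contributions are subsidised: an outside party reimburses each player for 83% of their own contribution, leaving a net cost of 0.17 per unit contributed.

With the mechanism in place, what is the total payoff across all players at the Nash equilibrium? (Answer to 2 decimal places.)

1176.96 dollars

The effective private return per unit is now (5.3/8) / 0.17 = 3.8971 > 1, so every player's dominant strategy flips to full contribution.
At the Nash equilibrium everyone contributes 24. Group total payoff = 8 × (24 × 0.83 + 5.3 × 24) = 1176.96.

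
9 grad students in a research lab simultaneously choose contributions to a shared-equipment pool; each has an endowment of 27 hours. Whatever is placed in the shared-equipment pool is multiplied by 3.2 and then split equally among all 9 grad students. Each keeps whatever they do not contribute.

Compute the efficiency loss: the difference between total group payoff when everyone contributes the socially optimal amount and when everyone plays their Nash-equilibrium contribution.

534.60 hours

Each contributed unit returns 3.2/9 = 0.3556 to its contributor — below 1 — so contributing 0 is dominant for every player. At the Nash equilibrium everyone keeps their 27, and the group total is 9 × 27 = 243.
Each contributed unit returns 3.200 to the group as a whole (0.3556 to each of 9 players), which exceeds 1, so the social optimum is full contribution: group total = 3.200 × 243 = 777.60.
Efficiency loss = 777.60 − 243 = 534.60.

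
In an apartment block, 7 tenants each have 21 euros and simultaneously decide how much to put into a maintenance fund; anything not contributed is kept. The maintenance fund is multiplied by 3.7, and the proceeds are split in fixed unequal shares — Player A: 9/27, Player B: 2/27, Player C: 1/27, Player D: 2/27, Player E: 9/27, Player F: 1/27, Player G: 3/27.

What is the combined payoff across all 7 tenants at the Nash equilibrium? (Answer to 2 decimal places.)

260.40 euros

Each unit j contributes comes back to j as 3.7 × (j's share), so j prefers to contribute only if that share exceeds 1/3.7 = 0.2703; otherwise keeping the unit dominates.
The shares above 0.2703 belong to Player A and Player E, contributing 21 each; the remaining 5 contribute 0. Total contributed: 42.
The maintenance fund pays out 3.7 × 42 = 155.40 in total (split across the unequal shares, but the aggregate is all that matters for the group sum).
The 5 free-riders keep 21 each, adding 105. Group total = 105 + 155.40 = 260.40.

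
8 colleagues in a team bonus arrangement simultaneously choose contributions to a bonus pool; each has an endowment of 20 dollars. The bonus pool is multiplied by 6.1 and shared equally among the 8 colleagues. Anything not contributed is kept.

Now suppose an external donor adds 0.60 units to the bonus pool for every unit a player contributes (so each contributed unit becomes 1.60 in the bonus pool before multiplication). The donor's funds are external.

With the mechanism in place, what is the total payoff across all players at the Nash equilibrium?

1561.60 dollars

The effective private return per unit is now 6.1 × 1.60 / 8 = 1.2200 > 1, so every player's dominant strategy flips to full contribution.
At the Nash equilibrium everyone contributes 20. Group total payoff = 6.1 × 1.60 × 160 = 1561.60.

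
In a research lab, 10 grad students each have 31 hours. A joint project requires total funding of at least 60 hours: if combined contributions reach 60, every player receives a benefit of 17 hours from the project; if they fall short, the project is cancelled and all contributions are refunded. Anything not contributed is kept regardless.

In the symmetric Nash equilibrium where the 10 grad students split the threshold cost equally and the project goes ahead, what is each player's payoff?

42 hours

Equal share of the threshold: 60/10 = 6.
At this profile no one gains by cutting their contribution: any cut drops the total below 60, the project is cancelled, contributions are refunded, and the deviator ends with 31, which is less than 31 − 6 + 17 = 42. Contributing more than 6 just wastes the excess. So contributing exactly 6 is a best response.
Each player's payoff: 31 − 6 + 17 = 42.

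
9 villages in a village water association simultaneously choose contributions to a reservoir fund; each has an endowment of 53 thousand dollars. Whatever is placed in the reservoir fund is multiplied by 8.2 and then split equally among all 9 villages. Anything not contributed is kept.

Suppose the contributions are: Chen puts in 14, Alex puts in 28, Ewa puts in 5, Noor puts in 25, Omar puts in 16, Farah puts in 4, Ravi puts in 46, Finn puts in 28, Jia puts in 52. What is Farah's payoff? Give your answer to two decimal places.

Total contributed: 14 + 28 + 5 + 25 + 16 + 4 + 46 + 28 + 52 = 218.
Each receives 8.2 × 218 / 9 = 198.62 from the reservoir fund.
Farah keeps 53 − 4 = 49, so Farah's payoff is 49 + 198.62 = 247.62.

247.62 thousand dollars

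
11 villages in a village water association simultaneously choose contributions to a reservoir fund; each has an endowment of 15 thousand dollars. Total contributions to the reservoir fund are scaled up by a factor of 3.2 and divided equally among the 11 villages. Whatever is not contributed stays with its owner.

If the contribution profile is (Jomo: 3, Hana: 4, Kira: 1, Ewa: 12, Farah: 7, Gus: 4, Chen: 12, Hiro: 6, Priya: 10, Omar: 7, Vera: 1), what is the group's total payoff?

312.40 thousand dollars

Total contributed: 3 + 4 + 1 + 12 + 7 + 4 + 12 + 6 + 10 + 7 + 1 = 67; total kept: 11 × 15 − 67 = 98.
The reservoir fund pays out 3.2 × 67 = 214.40 in aggregate.
Group total = 98 + 214.40 = 312.40.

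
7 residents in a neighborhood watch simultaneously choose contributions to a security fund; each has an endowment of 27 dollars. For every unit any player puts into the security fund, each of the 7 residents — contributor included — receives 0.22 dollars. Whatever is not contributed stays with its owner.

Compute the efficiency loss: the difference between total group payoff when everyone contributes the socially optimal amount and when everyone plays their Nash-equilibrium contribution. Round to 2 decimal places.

102.06 dollars

The private return per contributed unit is 0.22 < 1, so contributing 0 is dominant for every player. At the Nash equilibrium everyone keeps their 27, and the group total is 7 × 27 = 189.
Each contributed unit returns 1.540 to the group as a whole (0.22 to each of 7 players), which exceeds 1, so the social optimum is full contribution: group total = 1.540 × 189 = 291.06.
Efficiency loss = 291.06 − 189 = 102.06.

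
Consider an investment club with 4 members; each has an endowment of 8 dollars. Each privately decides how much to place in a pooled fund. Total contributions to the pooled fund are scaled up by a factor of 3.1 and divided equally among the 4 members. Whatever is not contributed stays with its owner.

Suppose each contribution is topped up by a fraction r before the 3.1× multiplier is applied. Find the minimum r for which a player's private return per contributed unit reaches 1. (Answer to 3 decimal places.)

With matching at rate r, one contributed unit becomes (1 + r) in the pooled fund and returns 3.1 × (1 + r) / 4 to the contributor.
Setting this equal to 1: 1 + r = 4/3.1 = 1.2903.
So the minimum matching rate is r = 1.2903 − 1 = 0.290.

0.290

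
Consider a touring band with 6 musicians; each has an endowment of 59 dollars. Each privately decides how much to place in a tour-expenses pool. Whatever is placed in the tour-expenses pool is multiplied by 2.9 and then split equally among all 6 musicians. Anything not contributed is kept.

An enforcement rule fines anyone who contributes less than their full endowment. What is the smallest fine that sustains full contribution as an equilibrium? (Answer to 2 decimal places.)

30.48 dollars

Given the others contribute fully, the best deviation is to contribute 0 (any partial contribution still incurs the fine and gives up units whose private return 0.4833 is below 1).
Deviating from 59 to 0 saves 59 dollars but forfeits the deviator's share of the drop in the tour-expenses pool: 2.9/6 × 59 = 28.52.
So the deviation gain is 59 − 28.52 = 30.48, and the fine must be at least 30.48 dollars to wipe it out.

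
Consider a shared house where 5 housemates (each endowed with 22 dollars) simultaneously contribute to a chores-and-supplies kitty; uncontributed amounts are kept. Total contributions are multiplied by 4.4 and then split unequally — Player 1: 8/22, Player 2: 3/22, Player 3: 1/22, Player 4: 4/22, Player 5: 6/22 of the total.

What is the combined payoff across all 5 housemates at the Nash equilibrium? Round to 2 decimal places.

A player with share s gets back 4.4·s per unit contributed, so full contribution is dominant for anyone with s > 1/4.4 = 0.2273 and zero contribution is dominant for anyone below.
Player 1 and Player 5 clear that bar, contributing 22 each; the remaining 3 contribute 0. Total contributed: 44.
The chores-and-supplies kitty pays out 4.4 × 44 = 193.60 in total (split across the unequal shares, but the aggregate is all that matters for the group sum).
The 3 free-riders keep 22 each, adding 66. Group total = 66 + 193.60 = 259.60.

259.60 dollars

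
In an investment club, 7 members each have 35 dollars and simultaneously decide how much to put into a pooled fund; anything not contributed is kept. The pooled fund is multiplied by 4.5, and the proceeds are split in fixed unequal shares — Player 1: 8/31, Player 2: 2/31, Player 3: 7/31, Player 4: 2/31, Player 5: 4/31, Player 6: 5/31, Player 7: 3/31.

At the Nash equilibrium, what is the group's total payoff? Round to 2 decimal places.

Each unit j contributes comes back to j as 4.5 × (j's share), so j prefers to contribute only if that share exceeds 1/4.5 = 0.2222; otherwise keeping the unit dominates.
Player 1 and Player 3 clear that bar, contributing 35 each; the remaining 5 contribute 0. Total contributed: 70.
The pooled fund pays out 4.5 × 70 = 315.00 in total (split across the unequal shares, but the aggregate is all that matters for the group sum).
The 5 free-riders keep 35 each, adding 175. Group total = 175 + 315.00 = 490.00.

490.00 dollars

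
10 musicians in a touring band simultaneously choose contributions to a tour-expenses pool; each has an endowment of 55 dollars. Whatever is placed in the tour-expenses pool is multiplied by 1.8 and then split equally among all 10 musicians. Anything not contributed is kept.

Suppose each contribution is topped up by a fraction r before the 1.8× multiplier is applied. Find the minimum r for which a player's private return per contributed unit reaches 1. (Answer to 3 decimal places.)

4.556

With matching at rate r, one contributed unit becomes (1 + r) in the tour-expenses pool and returns 1.8 × (1 + r) / 10 to the contributor.
Setting this equal to 1: 1 + r = 10/1.8 = 5.5556.
So the minimum matching rate is r = 5.5556 − 1 = 4.556.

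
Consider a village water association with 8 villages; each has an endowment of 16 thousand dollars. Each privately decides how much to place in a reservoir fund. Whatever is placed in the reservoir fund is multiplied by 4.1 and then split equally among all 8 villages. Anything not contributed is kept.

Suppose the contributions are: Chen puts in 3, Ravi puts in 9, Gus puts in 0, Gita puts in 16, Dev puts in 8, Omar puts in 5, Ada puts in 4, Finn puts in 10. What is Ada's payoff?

Total contributed: 3 + 9 + 0 + 16 + 8 + 5 + 4 + 10 = 55.
Each receives 4.1 × 55 / 8 = 28.19 from the reservoir fund.
Ada keeps 16 − 4 = 12, so Ada's payoff is 12 + 28.19 = 40.19.

40.19 thousand dollars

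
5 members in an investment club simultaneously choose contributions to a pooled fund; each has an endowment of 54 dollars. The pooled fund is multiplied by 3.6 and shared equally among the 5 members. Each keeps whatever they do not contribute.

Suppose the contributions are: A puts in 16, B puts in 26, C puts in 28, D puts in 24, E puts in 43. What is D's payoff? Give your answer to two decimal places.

128.64 dollars

Total contributed: 16 + 26 + 28 + 24 + 43 = 137.
Each receives 3.6 × 137 / 5 = 98.64 from the pooled fund.
D keeps 54 − 24 = 30, so D's payoff is 30 + 98.64 = 128.64.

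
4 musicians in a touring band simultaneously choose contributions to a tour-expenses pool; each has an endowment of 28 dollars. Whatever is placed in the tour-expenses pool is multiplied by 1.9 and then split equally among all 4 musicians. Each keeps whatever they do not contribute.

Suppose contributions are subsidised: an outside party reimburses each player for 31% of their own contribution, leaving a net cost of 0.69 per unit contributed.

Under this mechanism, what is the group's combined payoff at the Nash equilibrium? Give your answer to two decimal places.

112.00 dollars

Even with the mechanism, each unit contributed returns only (1.9/4) / 0.69 = 0.6884 per unit of net cost, so contributing nothing is still dominant.
At the Nash equilibrium no one contributes; group total payoff = 4 × 28 = 112.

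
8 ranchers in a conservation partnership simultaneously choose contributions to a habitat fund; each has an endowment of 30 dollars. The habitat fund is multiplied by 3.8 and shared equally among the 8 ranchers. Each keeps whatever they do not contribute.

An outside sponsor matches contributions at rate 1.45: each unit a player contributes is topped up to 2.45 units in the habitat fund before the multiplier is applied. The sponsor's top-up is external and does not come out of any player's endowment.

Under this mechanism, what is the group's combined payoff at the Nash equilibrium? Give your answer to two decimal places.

Under the mechanism each unit contributed yields 3.8 × 2.45 / 8 = 1.1638 back to its contributor per unit of net cost, which exceeds 1, making full contribution the dominant choice for everyone.
At the Nash equilibrium everyone contributes 30. Group total payoff = 3.8 × 2.45 × 240 = 2234.40.

2234.40 dollars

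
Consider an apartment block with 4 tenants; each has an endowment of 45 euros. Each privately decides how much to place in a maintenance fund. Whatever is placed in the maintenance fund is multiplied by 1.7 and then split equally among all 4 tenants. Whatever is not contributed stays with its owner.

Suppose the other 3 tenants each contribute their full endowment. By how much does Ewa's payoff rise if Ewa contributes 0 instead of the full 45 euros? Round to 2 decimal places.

Switching from a contribution of 45 to 0 lets Ewa keep an extra 45 euros, but lowers the maintenance fund by 45, which costs Ewa their own share of that drop: 1.7/4 × 45 = 19.12.
Net gain = 45 − 19.12 = 25.88. The private return per contributed unit (0.4250) is below 1, so free-riding is indeed the best response regardless of what the others do.

25.88 euros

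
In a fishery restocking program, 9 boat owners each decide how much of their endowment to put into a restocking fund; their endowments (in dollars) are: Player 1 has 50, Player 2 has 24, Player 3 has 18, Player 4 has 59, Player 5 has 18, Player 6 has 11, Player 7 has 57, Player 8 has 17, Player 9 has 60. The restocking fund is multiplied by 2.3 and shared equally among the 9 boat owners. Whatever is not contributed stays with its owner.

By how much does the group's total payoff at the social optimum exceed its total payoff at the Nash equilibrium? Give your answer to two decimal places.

408.20 dollars

The private return per contributed unit is 2.3/9 = 0.2556 < 1 for every player regardless of endowment, so the Nash equilibrium is zero contribution and the group total is Σ E_j = 50 + 24 + 18 + 59 + 18 + 11 + 57 + 17 + 60 = 314.
Each contributed unit returns 2.300 to the group, so the social optimum is full contribution by everyone: group total = 2.300 × 314 = 722.20.
Efficiency loss = (2.300 − 1) × 314 = 408.20.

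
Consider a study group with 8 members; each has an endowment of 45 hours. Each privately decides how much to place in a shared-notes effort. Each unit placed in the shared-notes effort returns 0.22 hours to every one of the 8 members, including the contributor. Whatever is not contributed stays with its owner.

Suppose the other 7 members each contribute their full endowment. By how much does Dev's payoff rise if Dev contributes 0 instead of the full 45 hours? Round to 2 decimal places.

35.10 hours

Switching from a contribution of 45 to 0 lets Dev keep an extra 45 hours, but lowers the shared-notes effort by 45, which costs Dev their own share of that drop: 0.22 × 45 = 9.90.
Net gain = 45 − 9.90 = 35.10. The private return per contributed unit (0.22) is below 1, so free-riding is indeed the best response regardless of what the others do.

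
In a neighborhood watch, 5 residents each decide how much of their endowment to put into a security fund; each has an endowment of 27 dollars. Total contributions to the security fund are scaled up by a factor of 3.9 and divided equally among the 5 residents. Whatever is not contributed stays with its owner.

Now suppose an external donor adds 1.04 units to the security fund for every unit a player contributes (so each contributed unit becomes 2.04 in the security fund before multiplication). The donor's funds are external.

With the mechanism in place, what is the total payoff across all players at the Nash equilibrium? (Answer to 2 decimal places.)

1074.06 dollars

The effective private return per unit is now 3.9 × 2.04 / 5 = 1.5912 > 1, so every player's dominant strategy flips to full contribution.
So the Nash equilibrium is full contribution by all 5; the group earns 3.9 × 2.04 × 135 = 1074.06.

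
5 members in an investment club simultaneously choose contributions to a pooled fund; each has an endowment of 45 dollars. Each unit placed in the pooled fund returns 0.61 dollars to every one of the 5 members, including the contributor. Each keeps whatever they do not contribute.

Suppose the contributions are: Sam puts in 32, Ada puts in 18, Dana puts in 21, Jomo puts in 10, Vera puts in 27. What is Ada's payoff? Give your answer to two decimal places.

Total contributed: 32 + 18 + 21 + 10 + 27 = 108.
Each receives 0.61 × 108 = 65.88 from the pooled fund.
Ada keeps 45 − 18 = 27, so Ada's payoff is 27 + 65.88 = 92.88.

92.88 dollars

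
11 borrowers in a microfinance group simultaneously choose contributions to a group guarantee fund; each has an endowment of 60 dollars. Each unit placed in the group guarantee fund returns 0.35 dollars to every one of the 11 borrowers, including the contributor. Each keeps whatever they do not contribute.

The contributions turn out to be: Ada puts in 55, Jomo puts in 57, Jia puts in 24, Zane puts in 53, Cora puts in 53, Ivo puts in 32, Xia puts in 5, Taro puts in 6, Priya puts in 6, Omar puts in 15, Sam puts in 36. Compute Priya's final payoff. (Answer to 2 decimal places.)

Total contributed: 55 + 57 + 24 + 53 + 53 + 32 + 5 + 6 + 6 + 15 + 36 = 342.
Each receives 0.35 × 342 = 119.70 from the group guarantee fund.
Priya keeps 60 − 6 = 54, so Priya's payoff is 54 + 119.70 = 173.70.

173.70 dollars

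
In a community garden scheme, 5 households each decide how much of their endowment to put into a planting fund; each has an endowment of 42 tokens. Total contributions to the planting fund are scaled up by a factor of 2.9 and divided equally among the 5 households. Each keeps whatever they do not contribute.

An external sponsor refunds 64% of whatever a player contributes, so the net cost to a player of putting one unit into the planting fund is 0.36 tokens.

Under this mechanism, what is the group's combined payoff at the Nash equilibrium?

With the mechanism, a contributed unit returns (2.9/5) / 0.36 = 1.6111 per unit of net cost to the contributor — now above 1 — so contributing fully is weakly dominant for every player.
At the Nash equilibrium everyone contributes 42. Group total payoff = 5 × (42 × 0.64 + 2.9 × 42) = 743.40.

743.40 tokens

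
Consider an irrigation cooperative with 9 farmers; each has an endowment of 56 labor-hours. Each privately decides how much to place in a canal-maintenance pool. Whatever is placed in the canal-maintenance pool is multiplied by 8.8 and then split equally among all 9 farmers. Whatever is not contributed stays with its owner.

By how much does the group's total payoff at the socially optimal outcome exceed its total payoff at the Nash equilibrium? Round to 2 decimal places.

3931.20 labor-hours

Each contributed unit returns 8.8/9 = 0.9778 to its contributor — below 1 — so contributing 0 is dominant for every player. At the Nash equilibrium everyone keeps their 56, and the group total is 9 × 56 = 504.
Each contributed unit returns 8.800 to the group as a whole (0.9778 to each of 9 players), which exceeds 1, so the social optimum is full contribution: group total = 8.800 × 504 = 4435.20.
Efficiency loss = 4435.20 − 504 = 3931.20.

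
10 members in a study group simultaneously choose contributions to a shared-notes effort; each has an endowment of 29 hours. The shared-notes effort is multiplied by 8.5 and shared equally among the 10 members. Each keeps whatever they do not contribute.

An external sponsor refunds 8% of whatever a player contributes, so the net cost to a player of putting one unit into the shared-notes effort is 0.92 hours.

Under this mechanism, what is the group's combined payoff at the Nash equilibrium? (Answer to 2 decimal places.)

Even with the mechanism, each unit contributed returns only (8.5/10) / 0.92 = 0.9239 per unit of net cost, so contributing nothing is still dominant.
At the Nash equilibrium no one contributes; group total payoff = 10 × 29 = 290.

290.00 hours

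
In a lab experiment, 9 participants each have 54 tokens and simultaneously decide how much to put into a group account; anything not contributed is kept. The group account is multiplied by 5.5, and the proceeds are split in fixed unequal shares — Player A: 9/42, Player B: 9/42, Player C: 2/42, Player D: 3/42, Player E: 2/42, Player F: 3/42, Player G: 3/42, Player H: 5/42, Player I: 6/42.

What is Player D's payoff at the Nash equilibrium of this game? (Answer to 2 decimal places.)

A player with share s gets back 5.5·s per unit contributed, so full contribution is dominant for anyone with s > 1/5.5 = 0.1818 and zero contribution is dominant for anyone below.
Player A and Player B are above the threshold, contributing 54 each; the remaining 7 contribute 0. Total contributed: 108.
Player D keeps 54 and receives 5.5 × 108 × 3/42 = 42.43 from the group account, for a payoff of 96.43.

96.43 tokens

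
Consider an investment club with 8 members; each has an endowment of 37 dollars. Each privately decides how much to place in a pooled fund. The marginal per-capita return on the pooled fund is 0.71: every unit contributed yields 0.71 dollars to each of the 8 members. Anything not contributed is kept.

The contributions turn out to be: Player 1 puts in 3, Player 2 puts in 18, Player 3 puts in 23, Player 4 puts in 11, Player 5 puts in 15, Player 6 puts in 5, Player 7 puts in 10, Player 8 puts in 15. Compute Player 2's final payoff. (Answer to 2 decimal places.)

90.00 dollars

Total contributed: 3 + 18 + 23 + 11 + 15 + 5 + 10 + 15 = 100.
Each receives 0.71 × 100 = 71.00 from the pooled fund.
Player 2 keeps 37 − 18 = 19, so Player 2's payoff is 19 + 71.00 = 90.00.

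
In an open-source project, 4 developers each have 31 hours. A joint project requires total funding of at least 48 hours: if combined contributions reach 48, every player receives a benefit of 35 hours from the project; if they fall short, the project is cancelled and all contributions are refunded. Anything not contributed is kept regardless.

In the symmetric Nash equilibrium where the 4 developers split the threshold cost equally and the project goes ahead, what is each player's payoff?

54 hours

Equal share of the threshold: 48/4 = 12.
At this profile no one gains by cutting their contribution: any cut drops the total below 48, the project is cancelled, contributions are refunded, and the deviator ends with 31, which is less than 31 − 12 + 35 = 54. Contributing more than 12 just wastes the excess. So contributing exactly 12 is a best response.
Each player's payoff: 31 − 12 + 35 = 54.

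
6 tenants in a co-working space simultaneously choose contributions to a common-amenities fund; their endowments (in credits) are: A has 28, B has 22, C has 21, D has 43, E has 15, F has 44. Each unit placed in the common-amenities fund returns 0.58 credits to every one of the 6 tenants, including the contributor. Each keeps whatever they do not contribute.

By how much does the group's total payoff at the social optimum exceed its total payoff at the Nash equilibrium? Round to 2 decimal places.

429.04 credits

The private return per contributed unit is 0.58 < 1 for everyone, so the Nash equilibrium is zero contribution and the group total is Σ E_j = 28 + 22 + 21 + 43 + 15 + 44 = 173.
Each contributed unit returns 3.480 to the group, so the social optimum is full contribution by everyone: group total = 3.480 × 173 = 602.04.
Efficiency loss = (3.480 − 1) × 173 = 429.04.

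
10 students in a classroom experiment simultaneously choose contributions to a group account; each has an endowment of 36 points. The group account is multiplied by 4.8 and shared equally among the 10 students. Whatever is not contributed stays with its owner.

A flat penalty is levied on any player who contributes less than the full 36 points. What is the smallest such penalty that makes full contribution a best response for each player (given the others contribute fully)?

Given the others contribute fully, the best deviation is to contribute 0 (any partial contribution still incurs the fine and gives up units whose private return 0.4800 is below 1).
Deviating from 36 to 0 saves 36 points but forfeits the deviator's share of the drop in the group account: 4.8/10 × 36 = 17.28.
So the deviation gain is 36 − 17.28 = 18.72, and the fine must be at least 18.72 points to wipe it out.

18.72 points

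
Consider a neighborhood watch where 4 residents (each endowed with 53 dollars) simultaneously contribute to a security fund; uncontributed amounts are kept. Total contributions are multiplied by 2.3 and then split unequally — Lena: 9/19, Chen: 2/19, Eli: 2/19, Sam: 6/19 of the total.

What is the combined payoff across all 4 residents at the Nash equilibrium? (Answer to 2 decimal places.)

For player j, contributing a unit is worthwhile iff 2.3 × (j's share) ≥ 1, i.e. iff j's share is at least 0.4348.
Lena alone (share 9/19) is above the threshold, contributing 53; the remaining 3 contribute 0. Total contributed: 53.
The security fund pays out 2.3 × 53 = 121.90 in total (split across the unequal shares, but the aggregate is all that matters for the group sum).
The 3 free-riders keep 53 each, adding 159. Group total = 159 + 121.90 = 280.90.

280.90 dollars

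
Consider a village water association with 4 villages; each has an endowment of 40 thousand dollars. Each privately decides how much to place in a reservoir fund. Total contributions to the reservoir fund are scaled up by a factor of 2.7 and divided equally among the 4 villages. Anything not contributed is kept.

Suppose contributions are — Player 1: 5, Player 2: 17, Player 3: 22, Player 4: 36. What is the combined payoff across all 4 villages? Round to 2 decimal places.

Total contributed: 5 + 17 + 22 + 36 = 80; total kept: 4 × 40 − 80 = 80.
The reservoir fund pays out 2.7 × 80 = 216.00 in aggregate.
Group total = 80 + 216.00 = 296.00.

296.00 thousand dollars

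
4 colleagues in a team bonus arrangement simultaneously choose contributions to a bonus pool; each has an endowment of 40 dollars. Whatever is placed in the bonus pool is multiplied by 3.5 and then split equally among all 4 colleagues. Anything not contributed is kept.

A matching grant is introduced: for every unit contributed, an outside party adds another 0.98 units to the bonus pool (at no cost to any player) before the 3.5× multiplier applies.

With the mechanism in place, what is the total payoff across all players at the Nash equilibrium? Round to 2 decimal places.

1108.80 dollars

The effective private return per unit is now 3.5 × 1.98 / 4 = 1.7325 > 1, so every player's dominant strategy flips to full contribution.
So the Nash equilibrium is full contribution by all 4; the group earns 3.5 × 1.98 × 160 = 1108.80.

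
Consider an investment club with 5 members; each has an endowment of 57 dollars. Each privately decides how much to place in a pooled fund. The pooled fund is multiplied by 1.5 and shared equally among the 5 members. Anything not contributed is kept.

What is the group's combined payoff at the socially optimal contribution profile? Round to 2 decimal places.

427.50 dollars

Each contributed unit returns 1.500 to the group as a whole (0.3000 to each of 5 players), which exceeds 1, so the social optimum is full contribution: group total = 1.500 × 285 = 427.50.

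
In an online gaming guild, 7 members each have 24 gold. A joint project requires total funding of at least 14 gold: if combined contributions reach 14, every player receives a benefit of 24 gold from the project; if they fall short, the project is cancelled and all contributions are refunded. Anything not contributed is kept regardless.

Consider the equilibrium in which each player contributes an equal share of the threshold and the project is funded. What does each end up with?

46 gold

Equal share of the threshold: 14/7 = 2.
At this profile no one gains by cutting their contribution: any cut drops the total below 14, the project is cancelled, contributions are refunded, and the deviator ends with 24, which is less than 24 − 2 + 24 = 46. Contributing more than 2 just wastes the excess. So contributing exactly 2 is a best response.
Each player's payoff: 24 − 2 + 24 = 46.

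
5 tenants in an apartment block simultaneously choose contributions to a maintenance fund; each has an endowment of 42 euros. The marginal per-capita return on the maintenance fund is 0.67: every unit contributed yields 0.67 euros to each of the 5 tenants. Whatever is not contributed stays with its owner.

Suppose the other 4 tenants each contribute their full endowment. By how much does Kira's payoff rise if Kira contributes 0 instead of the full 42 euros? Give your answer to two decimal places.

Switching from a contribution of 42 to 0 lets Kira keep an extra 42 euros, but lowers the maintenance fund by 42, which costs Kira their own share of that drop: 0.67 × 42 = 28.14.
Net gain = 42 − 28.14 = 13.86. The private return per contributed unit (0.67) is below 1, so free-riding is indeed the best response regardless of what the others do.

13.86 euros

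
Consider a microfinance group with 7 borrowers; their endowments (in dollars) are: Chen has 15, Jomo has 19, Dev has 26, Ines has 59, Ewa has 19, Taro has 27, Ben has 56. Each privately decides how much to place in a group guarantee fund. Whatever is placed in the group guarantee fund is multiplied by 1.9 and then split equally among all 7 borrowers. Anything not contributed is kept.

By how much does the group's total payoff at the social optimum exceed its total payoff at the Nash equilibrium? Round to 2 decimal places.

The private return per contributed unit is 1.9/7 = 0.2714 < 1 for every player regardless of endowment, so the Nash equilibrium is zero contribution and the group total is Σ E_j = 15 + 19 + 26 + 59 + 19 + 27 + 56 = 221.
Each contributed unit returns 1.900 to the group, so the social optimum is full contribution by everyone: group total = 1.900 × 221 = 419.90.
Efficiency loss = (1.900 − 1) × 221 = 198.90.

198.90 dollars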